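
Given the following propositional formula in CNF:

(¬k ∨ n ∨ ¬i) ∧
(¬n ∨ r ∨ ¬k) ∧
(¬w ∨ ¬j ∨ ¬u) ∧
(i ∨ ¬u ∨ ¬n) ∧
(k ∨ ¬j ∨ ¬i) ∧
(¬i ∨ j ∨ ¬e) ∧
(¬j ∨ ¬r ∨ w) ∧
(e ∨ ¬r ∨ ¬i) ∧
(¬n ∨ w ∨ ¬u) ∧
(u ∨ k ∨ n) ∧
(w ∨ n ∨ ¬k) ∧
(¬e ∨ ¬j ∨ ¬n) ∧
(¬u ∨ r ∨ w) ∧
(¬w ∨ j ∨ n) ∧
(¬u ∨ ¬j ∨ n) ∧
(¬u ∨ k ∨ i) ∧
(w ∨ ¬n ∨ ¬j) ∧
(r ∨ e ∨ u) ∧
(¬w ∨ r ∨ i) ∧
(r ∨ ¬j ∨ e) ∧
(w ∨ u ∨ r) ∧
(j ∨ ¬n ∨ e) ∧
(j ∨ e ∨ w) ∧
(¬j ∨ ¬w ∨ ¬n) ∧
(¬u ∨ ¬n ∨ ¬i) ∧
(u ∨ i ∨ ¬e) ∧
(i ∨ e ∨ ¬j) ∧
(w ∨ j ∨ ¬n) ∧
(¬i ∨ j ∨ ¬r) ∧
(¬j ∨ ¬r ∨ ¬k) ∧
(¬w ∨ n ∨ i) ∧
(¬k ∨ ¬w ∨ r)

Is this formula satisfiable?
No

No, the formula is not satisfiable.

No assignment of truth values to the variables can make all 32 clauses true simultaneously.

The formula is UNSAT (unsatisfiable).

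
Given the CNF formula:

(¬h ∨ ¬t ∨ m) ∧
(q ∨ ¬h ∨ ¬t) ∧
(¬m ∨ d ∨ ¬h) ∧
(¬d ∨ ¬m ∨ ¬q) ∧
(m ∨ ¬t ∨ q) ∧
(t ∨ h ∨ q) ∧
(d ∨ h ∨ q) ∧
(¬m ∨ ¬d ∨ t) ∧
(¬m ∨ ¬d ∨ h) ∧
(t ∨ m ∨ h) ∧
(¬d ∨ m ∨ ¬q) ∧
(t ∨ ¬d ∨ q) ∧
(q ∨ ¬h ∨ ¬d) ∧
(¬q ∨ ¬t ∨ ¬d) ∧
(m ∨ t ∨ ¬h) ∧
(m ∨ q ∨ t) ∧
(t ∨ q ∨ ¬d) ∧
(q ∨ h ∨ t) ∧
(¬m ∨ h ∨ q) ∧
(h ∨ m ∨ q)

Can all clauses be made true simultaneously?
Yes

Yes, the formula is satisfiable.

One satisfying assignment is: t=False, h=False, q=True, m=True, d=False

Verification: With this assignment, all 20 clauses evaluate to true.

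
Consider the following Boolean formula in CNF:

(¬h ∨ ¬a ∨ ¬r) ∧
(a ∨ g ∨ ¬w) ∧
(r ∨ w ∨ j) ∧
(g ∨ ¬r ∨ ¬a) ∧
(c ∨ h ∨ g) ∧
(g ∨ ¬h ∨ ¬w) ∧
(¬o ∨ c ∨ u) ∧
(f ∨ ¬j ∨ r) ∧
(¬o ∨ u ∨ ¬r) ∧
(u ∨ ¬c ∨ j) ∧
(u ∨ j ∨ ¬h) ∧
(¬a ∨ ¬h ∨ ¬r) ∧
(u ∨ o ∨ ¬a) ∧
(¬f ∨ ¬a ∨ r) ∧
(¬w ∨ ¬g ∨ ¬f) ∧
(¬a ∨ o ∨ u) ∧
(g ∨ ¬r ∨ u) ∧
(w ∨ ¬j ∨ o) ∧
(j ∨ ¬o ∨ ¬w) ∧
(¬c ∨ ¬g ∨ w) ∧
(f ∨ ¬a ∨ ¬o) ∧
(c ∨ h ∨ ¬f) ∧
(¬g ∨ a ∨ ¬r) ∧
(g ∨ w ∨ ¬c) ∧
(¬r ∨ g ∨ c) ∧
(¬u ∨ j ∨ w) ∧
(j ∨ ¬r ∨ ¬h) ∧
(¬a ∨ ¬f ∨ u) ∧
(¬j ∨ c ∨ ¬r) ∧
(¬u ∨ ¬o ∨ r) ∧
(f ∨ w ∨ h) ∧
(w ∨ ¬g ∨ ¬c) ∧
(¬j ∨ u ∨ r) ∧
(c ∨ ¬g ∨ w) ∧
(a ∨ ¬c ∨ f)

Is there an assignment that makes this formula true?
Yes

Yes, the formula is satisfiable.

One satisfying assignment is: u=False, g=True, f=False, h=False, o=False, w=True, r=False, c=False, j=False, a=False

Verification: With this assignment, all 35 clauses evaluate to true.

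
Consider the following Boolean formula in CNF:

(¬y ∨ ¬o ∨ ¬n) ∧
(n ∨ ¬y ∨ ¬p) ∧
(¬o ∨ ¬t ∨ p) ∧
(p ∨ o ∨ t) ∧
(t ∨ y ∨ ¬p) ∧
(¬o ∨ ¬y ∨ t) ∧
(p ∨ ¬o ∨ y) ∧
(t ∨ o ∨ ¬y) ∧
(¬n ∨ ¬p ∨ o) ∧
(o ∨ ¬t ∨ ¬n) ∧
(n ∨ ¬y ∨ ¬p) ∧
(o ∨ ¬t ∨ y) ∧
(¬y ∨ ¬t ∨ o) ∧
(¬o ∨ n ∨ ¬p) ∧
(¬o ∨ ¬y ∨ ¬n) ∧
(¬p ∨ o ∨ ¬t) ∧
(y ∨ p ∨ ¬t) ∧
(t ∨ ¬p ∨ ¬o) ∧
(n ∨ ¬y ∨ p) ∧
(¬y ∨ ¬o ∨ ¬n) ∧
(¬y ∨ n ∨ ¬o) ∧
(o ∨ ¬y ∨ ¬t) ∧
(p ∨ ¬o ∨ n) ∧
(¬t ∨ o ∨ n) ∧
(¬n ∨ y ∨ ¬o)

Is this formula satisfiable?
No

No, the formula is not satisfiable.

No assignment of truth values to the variables can make all 25 clauses true simultaneously.

The formula is UNSAT (unsatisfiable).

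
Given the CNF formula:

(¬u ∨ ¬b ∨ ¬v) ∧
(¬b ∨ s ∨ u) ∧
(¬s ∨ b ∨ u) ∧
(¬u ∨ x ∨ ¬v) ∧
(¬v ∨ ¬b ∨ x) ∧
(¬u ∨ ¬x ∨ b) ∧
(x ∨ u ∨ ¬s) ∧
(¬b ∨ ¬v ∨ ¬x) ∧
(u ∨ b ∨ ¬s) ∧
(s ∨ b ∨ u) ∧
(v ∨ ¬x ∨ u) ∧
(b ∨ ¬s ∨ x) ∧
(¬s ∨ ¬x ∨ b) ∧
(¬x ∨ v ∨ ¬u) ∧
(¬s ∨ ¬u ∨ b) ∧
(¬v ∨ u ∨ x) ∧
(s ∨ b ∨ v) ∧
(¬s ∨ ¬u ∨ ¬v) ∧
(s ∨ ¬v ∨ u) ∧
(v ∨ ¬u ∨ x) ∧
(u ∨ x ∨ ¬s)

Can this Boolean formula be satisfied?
No

No, the formula is not satisfiable.

No assignment of truth values to the variables can make all 21 clauses true simultaneously.

The formula is UNSAT (unsatisfiable).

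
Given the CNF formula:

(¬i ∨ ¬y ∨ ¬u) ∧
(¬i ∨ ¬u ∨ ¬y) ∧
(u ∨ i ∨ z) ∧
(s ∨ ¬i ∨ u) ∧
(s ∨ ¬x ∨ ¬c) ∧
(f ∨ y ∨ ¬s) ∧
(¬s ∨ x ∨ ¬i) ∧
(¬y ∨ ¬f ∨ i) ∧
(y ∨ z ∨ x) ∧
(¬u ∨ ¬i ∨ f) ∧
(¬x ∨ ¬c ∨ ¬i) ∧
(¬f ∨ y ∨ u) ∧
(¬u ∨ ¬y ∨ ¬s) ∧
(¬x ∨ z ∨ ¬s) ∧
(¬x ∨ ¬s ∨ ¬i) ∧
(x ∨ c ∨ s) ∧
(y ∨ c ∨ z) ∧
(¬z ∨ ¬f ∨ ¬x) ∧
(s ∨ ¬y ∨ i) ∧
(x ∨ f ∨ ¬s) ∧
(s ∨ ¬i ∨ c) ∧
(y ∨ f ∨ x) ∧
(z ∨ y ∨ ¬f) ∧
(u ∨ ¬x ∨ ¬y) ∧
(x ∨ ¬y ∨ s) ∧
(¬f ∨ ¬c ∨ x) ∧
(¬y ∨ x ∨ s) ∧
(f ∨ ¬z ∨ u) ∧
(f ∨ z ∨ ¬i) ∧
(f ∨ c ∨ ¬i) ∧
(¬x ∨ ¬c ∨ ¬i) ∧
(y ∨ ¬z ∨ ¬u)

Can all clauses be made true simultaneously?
No

No, the formula is not satisfiable.

No assignment of truth values to the variables can make all 32 clauses true simultaneously.

The formula is UNSAT (unsatisfiable).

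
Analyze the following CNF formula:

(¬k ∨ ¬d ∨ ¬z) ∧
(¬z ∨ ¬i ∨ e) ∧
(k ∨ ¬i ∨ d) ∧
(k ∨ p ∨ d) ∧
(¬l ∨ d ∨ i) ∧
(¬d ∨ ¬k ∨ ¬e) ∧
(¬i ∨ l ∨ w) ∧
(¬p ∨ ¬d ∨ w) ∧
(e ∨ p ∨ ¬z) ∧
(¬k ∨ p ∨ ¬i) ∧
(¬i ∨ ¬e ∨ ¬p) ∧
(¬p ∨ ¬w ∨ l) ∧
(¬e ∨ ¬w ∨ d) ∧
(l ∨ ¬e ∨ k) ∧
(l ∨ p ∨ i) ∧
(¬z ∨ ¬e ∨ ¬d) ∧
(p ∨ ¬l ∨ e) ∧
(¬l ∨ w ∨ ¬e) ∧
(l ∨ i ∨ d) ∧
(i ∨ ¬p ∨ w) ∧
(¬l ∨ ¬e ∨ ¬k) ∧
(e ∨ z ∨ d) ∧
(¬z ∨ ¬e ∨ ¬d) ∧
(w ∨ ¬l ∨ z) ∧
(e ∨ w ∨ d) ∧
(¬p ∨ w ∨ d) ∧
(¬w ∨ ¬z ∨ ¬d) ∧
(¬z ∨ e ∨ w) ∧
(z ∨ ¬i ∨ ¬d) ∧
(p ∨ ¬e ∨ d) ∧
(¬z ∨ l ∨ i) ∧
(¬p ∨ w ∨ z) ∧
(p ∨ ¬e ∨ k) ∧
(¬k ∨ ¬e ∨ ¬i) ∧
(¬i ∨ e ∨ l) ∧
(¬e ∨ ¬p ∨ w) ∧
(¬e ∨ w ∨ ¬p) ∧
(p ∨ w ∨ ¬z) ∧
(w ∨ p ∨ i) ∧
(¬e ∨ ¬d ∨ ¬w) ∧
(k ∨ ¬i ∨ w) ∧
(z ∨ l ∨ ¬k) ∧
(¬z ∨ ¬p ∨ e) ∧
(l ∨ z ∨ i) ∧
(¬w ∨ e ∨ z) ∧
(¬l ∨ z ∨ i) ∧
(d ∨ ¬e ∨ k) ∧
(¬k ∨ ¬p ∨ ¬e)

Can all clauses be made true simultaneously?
No

No, the formula is not satisfiable.

No assignment of truth values to the variables can make all 48 clauses true simultaneously.

The formula is UNSAT (unsatisfiable).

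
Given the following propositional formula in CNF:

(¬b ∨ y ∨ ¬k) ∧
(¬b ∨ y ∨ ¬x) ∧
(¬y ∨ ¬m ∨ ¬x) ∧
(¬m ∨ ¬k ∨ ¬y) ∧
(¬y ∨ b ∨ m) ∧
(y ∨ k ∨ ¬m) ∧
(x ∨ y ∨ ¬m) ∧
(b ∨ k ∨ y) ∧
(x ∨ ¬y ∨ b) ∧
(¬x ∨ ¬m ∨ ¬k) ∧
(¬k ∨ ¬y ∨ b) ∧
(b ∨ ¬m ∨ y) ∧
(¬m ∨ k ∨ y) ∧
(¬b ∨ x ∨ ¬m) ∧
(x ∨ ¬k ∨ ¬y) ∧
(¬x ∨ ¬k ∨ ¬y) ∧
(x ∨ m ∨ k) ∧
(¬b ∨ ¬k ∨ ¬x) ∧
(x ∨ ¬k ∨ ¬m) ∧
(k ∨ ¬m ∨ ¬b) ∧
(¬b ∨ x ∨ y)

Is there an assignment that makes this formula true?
Yes

Yes, the formula is satisfiable.

One satisfying assignment is: b=False, m=False, y=False, x=False, k=True

Verification: With this assignment, all 21 clauses evaluate to true.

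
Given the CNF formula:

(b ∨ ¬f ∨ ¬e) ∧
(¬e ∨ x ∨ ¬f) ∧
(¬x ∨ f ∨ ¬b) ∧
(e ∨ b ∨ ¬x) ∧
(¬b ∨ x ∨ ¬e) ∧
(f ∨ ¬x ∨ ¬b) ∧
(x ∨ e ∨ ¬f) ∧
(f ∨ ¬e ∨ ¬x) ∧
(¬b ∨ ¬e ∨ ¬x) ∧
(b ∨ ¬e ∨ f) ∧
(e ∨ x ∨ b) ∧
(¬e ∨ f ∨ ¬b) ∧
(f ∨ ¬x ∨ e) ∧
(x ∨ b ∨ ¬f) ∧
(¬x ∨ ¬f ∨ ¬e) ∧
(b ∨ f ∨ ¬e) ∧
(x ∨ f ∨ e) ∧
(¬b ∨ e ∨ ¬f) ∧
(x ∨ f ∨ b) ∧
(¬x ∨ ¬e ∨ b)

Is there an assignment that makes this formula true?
No

No, the formula is not satisfiable.

No assignment of truth values to the variables can make all 20 clauses true simultaneously.

The formula is UNSAT (unsatisfiable).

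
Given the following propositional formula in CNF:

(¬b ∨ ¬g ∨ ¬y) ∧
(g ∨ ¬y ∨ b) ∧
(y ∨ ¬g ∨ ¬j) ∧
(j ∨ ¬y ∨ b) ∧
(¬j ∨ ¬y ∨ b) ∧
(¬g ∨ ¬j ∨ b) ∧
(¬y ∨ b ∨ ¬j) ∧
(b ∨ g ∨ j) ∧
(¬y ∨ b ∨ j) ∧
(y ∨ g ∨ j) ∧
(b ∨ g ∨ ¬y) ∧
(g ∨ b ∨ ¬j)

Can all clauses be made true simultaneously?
Yes

Yes, the formula is satisfiable.

One satisfying assignment is: y=False, j=False, b=False, g=True

Verification: With this assignment, all 12 clauses evaluate to true.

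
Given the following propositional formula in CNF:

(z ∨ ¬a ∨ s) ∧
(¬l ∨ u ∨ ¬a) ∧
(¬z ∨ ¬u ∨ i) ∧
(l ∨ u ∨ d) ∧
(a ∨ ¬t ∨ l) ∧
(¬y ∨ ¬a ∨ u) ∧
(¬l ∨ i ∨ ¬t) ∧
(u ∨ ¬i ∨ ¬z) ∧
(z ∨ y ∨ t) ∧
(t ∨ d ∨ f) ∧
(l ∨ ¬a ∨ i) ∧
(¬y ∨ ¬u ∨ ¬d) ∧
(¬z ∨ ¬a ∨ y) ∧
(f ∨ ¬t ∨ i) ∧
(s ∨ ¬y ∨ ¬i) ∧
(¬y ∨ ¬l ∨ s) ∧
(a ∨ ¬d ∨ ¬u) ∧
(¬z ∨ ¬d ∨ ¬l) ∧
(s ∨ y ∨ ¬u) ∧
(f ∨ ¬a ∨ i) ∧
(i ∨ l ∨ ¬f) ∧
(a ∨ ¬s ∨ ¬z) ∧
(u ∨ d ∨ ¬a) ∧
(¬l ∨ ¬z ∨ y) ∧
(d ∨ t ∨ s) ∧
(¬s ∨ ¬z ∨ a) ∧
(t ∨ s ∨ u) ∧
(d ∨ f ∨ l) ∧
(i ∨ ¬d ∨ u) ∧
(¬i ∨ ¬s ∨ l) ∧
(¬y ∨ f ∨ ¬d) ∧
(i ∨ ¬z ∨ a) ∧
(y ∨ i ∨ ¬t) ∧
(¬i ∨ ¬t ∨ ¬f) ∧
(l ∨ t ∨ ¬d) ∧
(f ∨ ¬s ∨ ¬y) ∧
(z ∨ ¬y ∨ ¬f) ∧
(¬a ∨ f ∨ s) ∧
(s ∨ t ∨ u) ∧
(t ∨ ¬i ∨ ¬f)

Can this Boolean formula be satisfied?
Yes

Yes, the formula is satisfiable.

One satisfying assignment is: f=False, s=False, a=False, t=True, z=False, d=False, l=True, i=True, u=False, y=False

Verification: With this assignment, all 40 clauses evaluate to true.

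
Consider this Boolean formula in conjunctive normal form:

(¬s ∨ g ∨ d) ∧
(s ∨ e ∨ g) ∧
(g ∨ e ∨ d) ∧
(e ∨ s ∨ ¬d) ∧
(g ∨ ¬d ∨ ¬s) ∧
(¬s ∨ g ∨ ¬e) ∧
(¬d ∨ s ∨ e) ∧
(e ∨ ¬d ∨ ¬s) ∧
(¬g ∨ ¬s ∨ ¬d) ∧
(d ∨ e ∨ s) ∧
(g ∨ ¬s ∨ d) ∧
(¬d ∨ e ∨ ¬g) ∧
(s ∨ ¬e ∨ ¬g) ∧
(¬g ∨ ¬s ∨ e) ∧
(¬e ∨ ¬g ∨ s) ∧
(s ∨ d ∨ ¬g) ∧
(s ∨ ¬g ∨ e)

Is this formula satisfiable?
Yes

Yes, the formula is satisfiable.

One satisfying assignment is: e=True, g=False, d=True, s=False

Verification: With this assignment, all 17 clauses evaluate to true.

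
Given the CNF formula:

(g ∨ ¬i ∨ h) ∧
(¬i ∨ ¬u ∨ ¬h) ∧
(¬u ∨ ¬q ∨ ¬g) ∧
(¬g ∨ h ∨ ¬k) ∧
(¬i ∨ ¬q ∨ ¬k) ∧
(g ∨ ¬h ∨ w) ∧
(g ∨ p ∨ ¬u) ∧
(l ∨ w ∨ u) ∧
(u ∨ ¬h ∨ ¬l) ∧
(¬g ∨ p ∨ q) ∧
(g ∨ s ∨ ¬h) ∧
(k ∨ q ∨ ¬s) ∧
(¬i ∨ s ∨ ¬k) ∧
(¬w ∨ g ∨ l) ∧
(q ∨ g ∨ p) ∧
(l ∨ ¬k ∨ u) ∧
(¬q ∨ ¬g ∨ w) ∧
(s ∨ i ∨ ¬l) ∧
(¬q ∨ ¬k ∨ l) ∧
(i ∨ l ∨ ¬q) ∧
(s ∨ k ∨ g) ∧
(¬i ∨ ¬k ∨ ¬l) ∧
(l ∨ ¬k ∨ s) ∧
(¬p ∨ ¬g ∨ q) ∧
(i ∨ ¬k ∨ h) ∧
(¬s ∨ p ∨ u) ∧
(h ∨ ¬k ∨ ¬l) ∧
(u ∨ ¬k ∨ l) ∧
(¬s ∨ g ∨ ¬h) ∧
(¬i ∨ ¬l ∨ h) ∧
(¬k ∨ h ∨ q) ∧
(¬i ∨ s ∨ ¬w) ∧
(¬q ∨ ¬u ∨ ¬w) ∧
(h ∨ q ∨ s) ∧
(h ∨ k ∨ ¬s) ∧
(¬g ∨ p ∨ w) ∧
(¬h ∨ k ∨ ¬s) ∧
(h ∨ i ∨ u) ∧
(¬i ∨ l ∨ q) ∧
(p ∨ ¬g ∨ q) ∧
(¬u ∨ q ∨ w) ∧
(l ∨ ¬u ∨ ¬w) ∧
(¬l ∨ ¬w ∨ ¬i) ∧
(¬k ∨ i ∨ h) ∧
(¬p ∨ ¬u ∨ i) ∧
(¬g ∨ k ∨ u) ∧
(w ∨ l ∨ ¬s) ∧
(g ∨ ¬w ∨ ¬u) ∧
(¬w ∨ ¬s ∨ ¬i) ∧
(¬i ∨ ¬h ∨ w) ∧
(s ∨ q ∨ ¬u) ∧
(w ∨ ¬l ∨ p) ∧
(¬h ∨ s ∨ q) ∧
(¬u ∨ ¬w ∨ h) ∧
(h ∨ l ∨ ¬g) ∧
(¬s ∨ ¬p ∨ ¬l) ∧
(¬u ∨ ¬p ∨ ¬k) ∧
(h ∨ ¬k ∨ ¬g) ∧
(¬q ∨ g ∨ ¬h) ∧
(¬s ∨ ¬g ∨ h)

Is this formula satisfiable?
No

No, the formula is not satisfiable.

No assignment of truth values to the variables can make all 60 clauses true simultaneously.

The formula is UNSAT (unsatisfiable).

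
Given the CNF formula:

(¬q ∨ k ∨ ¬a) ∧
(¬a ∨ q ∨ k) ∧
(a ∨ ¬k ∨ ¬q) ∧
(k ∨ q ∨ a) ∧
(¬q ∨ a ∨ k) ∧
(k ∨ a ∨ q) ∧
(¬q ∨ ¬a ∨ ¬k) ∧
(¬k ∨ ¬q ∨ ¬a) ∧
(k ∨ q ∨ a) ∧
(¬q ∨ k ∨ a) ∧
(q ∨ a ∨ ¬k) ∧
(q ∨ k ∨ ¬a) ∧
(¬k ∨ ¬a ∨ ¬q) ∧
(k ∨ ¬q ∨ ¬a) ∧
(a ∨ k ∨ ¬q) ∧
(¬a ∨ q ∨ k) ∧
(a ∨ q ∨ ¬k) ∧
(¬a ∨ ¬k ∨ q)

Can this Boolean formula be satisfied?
No

No, the formula is not satisfiable.

No assignment of truth values to the variables can make all 18 clauses true simultaneously.

The formula is UNSAT (unsatisfiable).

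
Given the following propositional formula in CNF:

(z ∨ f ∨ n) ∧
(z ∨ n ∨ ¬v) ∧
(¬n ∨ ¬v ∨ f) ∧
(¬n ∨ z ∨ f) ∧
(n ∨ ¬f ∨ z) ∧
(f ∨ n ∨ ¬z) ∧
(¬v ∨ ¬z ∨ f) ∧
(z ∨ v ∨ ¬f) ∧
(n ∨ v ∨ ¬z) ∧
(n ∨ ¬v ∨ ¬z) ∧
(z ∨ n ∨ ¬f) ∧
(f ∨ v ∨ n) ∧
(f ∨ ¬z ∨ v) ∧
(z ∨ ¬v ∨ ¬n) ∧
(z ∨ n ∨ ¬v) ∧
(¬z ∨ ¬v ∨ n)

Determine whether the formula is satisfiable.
Yes

Yes, the formula is satisfiable.

One satisfying assignment is: v=False, f=True, n=True, z=True

Verification: With this assignment, all 16 clauses evaluate to true.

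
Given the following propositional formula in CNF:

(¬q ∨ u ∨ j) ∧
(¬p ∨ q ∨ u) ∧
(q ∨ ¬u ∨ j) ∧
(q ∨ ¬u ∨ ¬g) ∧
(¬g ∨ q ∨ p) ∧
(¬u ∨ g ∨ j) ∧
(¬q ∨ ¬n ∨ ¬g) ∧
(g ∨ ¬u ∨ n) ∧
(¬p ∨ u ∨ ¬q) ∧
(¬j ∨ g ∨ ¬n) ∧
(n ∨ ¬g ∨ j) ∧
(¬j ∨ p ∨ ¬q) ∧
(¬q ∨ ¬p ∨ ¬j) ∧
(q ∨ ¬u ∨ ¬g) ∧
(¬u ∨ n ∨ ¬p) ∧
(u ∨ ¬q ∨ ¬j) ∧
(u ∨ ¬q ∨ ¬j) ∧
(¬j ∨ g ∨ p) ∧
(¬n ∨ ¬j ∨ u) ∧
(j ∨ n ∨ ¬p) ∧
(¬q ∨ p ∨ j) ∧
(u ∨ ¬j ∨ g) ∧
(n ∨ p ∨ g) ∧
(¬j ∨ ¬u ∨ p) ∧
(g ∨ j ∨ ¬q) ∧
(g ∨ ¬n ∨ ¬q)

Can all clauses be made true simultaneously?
Yes

Yes, the formula is satisfiable.

One satisfying assignment is: j=False, g=False, u=False, q=False, p=False, n=True

Verification: With this assignment, all 26 clauses evaluate to true.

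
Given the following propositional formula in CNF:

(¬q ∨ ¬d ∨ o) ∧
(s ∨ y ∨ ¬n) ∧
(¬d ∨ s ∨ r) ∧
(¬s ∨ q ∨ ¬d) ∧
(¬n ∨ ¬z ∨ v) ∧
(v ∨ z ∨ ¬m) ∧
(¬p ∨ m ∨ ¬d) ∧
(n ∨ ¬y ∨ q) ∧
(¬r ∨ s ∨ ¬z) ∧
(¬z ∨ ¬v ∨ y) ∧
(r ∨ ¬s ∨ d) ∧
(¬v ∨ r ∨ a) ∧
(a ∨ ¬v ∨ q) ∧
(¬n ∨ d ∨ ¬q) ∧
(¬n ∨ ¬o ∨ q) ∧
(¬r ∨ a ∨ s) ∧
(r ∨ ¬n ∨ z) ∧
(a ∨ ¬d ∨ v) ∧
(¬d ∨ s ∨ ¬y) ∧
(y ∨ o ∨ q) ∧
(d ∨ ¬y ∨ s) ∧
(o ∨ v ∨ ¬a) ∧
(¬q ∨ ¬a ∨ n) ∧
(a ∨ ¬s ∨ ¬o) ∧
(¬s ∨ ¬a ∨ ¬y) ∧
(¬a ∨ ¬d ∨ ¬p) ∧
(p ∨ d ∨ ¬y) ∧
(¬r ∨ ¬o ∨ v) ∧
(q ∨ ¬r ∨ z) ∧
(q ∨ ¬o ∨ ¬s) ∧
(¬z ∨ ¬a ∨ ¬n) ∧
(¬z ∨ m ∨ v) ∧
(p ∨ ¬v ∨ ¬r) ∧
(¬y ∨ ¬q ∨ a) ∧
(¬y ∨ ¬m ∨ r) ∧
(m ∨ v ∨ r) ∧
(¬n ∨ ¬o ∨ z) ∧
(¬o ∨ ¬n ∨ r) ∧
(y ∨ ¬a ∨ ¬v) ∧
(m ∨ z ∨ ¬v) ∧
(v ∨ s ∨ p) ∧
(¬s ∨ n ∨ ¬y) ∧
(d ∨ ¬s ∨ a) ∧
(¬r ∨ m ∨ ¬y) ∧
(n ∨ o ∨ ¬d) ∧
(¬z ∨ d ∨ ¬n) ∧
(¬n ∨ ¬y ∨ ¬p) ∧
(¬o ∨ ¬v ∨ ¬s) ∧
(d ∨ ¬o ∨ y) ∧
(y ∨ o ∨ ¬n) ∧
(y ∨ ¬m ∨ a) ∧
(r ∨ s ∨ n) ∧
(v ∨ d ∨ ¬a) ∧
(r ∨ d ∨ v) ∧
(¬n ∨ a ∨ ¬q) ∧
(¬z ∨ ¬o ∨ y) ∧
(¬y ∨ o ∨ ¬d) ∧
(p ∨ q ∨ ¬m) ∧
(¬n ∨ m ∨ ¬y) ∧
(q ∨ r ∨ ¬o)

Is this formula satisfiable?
No

No, the formula is not satisfiable.

No assignment of truth values to the variables can make all 60 clauses true simultaneously.

The formula is UNSAT (unsatisfiable).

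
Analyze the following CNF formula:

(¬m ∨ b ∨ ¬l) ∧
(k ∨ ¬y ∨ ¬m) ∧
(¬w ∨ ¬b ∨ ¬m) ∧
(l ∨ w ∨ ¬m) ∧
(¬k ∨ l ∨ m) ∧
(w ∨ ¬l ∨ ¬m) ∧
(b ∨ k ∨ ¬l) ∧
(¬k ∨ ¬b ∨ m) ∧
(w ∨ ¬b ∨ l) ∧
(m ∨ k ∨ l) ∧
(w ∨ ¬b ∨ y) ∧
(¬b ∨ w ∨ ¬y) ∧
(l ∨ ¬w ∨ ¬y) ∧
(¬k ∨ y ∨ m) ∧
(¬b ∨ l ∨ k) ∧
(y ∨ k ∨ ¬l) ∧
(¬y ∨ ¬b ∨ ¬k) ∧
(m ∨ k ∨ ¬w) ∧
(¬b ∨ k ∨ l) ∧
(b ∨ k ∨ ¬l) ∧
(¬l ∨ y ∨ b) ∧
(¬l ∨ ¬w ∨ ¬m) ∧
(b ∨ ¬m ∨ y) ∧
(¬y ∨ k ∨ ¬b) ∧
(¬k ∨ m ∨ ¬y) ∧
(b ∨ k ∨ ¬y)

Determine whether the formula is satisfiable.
No

No, the formula is not satisfiable.

No assignment of truth values to the variables can make all 26 clauses true simultaneously.

The formula is UNSAT (unsatisfiable).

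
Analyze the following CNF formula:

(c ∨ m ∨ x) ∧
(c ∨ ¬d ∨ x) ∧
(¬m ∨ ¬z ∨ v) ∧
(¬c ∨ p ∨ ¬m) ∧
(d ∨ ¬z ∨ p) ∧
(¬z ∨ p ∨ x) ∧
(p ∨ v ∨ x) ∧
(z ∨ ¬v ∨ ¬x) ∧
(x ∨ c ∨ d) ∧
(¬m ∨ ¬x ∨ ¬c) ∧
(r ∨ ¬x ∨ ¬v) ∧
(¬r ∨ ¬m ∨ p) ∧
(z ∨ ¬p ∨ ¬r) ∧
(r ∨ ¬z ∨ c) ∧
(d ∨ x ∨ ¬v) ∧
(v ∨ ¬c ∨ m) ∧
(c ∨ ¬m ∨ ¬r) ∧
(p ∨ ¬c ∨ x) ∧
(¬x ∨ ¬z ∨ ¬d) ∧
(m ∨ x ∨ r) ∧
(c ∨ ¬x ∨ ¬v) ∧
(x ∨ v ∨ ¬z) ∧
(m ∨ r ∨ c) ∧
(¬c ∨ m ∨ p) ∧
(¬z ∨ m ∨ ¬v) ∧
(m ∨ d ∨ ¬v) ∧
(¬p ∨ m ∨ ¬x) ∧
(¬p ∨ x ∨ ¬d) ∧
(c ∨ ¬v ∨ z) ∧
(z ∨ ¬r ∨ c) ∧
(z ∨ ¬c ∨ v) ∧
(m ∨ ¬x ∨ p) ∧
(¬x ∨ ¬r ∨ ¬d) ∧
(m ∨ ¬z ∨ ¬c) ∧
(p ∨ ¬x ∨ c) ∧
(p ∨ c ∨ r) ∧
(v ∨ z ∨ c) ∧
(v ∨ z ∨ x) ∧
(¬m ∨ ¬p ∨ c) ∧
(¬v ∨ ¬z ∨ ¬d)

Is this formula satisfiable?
No

No, the formula is not satisfiable.

No assignment of truth values to the variables can make all 40 clauses true simultaneously.

The formula is UNSAT (unsatisfiable).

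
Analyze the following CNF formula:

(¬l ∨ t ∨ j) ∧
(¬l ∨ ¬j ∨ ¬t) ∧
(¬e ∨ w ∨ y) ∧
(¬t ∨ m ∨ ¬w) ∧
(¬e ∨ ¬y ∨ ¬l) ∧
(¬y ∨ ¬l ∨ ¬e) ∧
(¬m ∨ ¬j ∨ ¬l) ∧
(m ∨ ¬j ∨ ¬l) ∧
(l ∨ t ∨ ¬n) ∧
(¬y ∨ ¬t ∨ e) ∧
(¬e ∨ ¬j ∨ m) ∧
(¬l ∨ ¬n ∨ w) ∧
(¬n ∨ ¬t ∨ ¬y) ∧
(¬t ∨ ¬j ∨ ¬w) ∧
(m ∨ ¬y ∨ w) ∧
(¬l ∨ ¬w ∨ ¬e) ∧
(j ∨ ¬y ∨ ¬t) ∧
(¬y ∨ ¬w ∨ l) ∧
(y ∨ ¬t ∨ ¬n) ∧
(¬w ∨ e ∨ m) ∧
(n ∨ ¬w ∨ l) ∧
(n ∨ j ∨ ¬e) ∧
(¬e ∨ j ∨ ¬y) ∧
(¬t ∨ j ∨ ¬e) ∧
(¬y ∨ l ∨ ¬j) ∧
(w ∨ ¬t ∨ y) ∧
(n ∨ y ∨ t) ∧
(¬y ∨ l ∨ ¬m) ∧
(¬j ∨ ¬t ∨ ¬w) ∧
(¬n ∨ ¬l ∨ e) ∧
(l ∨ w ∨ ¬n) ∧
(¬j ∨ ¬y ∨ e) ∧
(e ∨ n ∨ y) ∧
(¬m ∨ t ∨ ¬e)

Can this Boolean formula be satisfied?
No

No, the formula is not satisfiable.

No assignment of truth values to the variables can make all 34 clauses true simultaneously.

The formula is UNSAT (unsatisfiable).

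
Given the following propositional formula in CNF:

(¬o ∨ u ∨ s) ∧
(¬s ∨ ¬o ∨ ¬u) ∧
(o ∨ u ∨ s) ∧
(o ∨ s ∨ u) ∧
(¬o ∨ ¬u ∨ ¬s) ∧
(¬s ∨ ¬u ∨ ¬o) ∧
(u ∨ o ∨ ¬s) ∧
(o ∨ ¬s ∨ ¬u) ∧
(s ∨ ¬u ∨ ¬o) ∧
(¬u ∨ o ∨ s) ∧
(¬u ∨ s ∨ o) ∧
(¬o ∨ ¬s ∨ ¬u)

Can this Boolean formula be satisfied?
Yes

Yes, the formula is satisfiable.

One satisfying assignment is: s=True, o=True, u=False

Verification: With this assignment, all 12 clauses evaluate to true.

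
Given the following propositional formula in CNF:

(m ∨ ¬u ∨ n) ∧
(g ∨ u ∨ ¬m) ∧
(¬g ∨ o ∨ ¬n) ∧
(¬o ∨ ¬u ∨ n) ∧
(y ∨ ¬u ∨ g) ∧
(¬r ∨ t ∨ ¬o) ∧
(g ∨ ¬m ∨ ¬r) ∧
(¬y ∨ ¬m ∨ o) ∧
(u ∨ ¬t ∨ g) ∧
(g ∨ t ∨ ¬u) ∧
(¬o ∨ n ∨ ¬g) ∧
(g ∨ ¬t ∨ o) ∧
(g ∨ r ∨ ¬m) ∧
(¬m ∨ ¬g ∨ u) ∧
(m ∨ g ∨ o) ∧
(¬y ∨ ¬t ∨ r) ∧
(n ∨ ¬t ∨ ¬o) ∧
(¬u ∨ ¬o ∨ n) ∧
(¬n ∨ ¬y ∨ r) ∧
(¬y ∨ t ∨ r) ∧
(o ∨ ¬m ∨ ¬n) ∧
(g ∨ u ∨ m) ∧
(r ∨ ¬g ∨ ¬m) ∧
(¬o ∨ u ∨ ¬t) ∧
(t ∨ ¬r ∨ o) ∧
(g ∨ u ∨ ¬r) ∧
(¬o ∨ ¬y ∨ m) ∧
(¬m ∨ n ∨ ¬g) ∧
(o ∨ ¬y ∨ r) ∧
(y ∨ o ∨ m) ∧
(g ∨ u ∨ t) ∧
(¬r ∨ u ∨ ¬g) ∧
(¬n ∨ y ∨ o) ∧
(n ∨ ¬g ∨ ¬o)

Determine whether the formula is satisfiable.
Yes

Yes, the formula is satisfiable.

One satisfying assignment is: u=False, t=False, o=True, g=True, y=False, n=True, r=False, m=False

Verification: With this assignment, all 34 clauses evaluate to true.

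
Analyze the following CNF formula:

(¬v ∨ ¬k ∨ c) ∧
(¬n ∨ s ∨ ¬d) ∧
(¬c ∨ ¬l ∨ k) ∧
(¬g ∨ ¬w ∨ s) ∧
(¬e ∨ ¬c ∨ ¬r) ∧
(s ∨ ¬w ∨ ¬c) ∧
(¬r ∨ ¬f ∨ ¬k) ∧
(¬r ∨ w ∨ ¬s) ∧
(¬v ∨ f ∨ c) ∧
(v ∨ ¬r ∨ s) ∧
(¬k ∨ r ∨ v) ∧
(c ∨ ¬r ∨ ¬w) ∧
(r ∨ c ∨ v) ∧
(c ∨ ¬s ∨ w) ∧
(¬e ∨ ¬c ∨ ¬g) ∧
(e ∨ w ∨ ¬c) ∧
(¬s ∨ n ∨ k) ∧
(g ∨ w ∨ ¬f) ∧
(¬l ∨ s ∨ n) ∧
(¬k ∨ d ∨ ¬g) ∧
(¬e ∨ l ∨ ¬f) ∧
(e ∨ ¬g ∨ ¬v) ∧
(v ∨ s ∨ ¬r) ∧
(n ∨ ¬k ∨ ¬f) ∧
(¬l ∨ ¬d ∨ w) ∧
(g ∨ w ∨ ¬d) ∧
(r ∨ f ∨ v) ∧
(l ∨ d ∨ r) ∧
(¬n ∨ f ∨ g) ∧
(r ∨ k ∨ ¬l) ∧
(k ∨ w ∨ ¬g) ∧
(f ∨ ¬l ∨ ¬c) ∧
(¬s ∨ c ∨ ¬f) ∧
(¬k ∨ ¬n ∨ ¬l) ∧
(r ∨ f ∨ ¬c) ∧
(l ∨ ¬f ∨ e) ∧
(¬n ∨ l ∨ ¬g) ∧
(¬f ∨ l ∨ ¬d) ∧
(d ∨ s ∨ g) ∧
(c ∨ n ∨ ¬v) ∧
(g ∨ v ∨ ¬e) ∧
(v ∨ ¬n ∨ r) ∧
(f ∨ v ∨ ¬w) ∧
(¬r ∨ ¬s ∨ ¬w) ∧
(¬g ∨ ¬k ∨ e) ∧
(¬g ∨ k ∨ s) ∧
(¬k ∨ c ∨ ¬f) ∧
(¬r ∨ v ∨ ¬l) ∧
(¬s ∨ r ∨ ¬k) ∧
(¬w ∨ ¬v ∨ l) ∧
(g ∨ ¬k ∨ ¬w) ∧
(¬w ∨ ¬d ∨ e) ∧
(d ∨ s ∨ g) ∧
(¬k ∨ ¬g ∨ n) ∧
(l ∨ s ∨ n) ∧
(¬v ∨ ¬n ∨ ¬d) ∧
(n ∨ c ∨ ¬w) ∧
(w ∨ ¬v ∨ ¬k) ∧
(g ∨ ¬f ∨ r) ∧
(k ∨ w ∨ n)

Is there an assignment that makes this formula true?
No

No, the formula is not satisfiable.

No assignment of truth values to the variables can make all 60 clauses true simultaneously.

The formula is UNSAT (unsatisfiable).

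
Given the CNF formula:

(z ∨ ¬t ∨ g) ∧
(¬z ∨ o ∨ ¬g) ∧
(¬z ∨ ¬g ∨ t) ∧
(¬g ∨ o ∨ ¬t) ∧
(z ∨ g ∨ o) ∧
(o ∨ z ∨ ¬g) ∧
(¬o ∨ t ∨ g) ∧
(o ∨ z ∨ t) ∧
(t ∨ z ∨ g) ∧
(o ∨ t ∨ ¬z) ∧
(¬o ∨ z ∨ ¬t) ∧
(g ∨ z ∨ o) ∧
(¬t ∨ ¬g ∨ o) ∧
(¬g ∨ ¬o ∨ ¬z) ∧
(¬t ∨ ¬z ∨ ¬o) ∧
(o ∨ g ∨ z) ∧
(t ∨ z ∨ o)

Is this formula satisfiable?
Yes

Yes, the formula is satisfiable.

One satisfying assignment is: o=False, z=True, g=False, t=True

Verification: With this assignment, all 17 clauses evaluate to true.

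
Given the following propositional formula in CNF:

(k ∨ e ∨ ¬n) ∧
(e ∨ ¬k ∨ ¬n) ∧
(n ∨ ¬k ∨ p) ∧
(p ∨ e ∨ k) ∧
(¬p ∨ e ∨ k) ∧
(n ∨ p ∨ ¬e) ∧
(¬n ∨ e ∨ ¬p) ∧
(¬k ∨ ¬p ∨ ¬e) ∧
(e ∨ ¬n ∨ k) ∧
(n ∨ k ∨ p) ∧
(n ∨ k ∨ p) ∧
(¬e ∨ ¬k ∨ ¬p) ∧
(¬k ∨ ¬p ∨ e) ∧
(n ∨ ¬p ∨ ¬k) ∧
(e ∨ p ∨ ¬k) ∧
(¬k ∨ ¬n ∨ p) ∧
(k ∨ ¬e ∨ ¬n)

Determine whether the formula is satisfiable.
Yes

Yes, the formula is satisfiable.

One satisfying assignment is: n=False, k=False, e=True, p=True

Verification: With this assignment, all 17 clauses evaluate to true.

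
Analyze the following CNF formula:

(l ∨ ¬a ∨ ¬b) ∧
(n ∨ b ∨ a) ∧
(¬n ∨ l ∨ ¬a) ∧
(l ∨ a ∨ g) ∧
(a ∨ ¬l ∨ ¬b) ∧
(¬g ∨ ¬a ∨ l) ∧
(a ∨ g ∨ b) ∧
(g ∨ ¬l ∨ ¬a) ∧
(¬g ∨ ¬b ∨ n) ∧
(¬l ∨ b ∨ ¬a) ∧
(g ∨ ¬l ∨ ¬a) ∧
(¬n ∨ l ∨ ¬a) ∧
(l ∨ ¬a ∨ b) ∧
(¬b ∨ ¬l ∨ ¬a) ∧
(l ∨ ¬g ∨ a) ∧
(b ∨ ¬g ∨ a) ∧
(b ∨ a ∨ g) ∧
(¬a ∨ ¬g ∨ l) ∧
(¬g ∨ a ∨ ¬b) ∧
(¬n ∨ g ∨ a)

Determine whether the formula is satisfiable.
No

No, the formula is not satisfiable.

No assignment of truth values to the variables can make all 20 clauses true simultaneously.

The formula is UNSAT (unsatisfiable).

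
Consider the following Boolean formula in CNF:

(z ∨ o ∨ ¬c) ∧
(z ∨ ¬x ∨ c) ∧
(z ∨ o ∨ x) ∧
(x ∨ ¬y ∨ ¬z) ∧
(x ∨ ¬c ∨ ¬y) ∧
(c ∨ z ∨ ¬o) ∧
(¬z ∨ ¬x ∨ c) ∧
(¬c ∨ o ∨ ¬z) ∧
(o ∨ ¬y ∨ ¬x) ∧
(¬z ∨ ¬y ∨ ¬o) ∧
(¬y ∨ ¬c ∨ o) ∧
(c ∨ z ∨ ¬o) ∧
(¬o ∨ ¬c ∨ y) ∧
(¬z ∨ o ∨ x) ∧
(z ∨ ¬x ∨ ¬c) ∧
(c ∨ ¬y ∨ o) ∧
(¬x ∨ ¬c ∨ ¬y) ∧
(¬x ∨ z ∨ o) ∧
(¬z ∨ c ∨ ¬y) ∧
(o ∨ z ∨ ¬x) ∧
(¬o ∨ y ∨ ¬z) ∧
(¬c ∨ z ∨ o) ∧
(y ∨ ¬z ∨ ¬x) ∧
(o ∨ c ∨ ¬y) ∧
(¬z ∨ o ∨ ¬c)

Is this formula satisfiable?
No

No, the formula is not satisfiable.

No assignment of truth values to the variables can make all 25 clauses true simultaneously.

The formula is UNSAT (unsatisfiable).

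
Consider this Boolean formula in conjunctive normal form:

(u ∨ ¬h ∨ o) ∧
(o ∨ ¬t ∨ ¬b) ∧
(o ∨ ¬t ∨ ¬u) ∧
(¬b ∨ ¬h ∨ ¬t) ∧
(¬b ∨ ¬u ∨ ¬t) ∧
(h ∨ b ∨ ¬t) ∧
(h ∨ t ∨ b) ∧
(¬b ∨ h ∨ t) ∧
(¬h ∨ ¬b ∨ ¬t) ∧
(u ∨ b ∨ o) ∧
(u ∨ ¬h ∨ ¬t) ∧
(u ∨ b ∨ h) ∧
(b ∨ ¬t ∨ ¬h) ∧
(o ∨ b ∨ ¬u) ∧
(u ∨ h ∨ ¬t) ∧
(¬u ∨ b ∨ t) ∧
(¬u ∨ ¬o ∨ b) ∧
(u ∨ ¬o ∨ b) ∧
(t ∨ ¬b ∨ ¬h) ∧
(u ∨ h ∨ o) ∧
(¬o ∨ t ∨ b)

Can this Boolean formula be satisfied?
No

No, the formula is not satisfiable.

No assignment of truth values to the variables can make all 21 clauses true simultaneously.

The formula is UNSAT (unsatisfiable).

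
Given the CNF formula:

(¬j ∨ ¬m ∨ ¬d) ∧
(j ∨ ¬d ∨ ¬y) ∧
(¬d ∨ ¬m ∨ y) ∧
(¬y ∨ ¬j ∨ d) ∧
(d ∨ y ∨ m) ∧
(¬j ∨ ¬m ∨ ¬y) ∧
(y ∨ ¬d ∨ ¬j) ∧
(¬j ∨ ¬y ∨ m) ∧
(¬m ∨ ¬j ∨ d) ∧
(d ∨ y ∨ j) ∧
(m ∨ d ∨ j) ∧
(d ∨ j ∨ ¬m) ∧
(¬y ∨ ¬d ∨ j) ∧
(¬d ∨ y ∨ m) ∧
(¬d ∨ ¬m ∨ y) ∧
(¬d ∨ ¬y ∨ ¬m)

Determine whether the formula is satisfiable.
No

No, the formula is not satisfiable.

No assignment of truth values to the variables can make all 16 clauses true simultaneously.

The formula is UNSAT (unsatisfiable).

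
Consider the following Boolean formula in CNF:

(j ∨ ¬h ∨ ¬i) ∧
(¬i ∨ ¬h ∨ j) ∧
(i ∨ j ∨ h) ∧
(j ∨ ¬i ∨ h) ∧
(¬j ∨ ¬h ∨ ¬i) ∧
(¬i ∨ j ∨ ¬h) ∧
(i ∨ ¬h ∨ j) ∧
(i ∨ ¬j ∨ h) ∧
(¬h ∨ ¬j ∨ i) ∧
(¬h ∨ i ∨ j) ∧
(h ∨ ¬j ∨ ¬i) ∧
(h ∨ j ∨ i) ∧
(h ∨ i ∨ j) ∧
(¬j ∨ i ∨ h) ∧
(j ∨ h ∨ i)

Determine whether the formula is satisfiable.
No

No, the formula is not satisfiable.

No assignment of truth values to the variables can make all 15 clauses true simultaneously.

The formula is UNSAT (unsatisfiable).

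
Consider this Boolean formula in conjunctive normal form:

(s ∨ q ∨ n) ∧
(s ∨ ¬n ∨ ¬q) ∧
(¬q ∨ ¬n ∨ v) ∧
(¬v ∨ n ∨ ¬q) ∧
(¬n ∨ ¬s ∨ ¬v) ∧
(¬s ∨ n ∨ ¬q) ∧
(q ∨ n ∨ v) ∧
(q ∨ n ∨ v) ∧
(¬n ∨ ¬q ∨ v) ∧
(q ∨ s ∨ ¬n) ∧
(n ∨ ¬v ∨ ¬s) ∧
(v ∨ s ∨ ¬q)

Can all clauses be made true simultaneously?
Yes

Yes, the formula is satisfiable.

One satisfying assignment is: n=True, q=False, v=False, s=True

Verification: With this assignment, all 12 clauses evaluate to true.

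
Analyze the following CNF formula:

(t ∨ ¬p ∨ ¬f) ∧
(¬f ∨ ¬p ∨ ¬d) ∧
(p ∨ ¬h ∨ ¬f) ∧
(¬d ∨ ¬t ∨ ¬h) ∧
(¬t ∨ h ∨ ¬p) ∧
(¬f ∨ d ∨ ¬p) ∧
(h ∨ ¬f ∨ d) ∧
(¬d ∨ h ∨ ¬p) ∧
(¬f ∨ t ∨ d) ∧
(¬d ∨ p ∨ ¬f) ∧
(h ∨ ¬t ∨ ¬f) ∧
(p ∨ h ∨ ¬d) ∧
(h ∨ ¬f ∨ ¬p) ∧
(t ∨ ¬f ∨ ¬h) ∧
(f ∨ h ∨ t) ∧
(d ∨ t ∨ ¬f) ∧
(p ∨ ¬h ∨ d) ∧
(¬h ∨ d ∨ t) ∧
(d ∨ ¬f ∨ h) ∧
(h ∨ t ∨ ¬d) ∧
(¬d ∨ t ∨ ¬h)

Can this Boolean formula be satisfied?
Yes

Yes, the formula is satisfiable.

One satisfying assignment is: t=True, h=False, d=False, f=False, p=False

Verification: With this assignment, all 21 clauses evaluate to true.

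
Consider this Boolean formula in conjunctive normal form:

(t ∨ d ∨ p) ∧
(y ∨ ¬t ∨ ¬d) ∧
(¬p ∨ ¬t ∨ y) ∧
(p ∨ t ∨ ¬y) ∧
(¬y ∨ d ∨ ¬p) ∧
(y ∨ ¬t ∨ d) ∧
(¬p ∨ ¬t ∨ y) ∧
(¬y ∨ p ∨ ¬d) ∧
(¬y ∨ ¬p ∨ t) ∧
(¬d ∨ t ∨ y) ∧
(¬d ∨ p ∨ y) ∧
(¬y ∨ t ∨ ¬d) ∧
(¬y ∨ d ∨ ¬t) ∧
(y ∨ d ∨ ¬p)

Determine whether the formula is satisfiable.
Yes

Yes, the formula is satisfiable.

One satisfying assignment is: t=True, d=True, p=True, y=True

Verification: With this assignment, all 14 clauses evaluate to true.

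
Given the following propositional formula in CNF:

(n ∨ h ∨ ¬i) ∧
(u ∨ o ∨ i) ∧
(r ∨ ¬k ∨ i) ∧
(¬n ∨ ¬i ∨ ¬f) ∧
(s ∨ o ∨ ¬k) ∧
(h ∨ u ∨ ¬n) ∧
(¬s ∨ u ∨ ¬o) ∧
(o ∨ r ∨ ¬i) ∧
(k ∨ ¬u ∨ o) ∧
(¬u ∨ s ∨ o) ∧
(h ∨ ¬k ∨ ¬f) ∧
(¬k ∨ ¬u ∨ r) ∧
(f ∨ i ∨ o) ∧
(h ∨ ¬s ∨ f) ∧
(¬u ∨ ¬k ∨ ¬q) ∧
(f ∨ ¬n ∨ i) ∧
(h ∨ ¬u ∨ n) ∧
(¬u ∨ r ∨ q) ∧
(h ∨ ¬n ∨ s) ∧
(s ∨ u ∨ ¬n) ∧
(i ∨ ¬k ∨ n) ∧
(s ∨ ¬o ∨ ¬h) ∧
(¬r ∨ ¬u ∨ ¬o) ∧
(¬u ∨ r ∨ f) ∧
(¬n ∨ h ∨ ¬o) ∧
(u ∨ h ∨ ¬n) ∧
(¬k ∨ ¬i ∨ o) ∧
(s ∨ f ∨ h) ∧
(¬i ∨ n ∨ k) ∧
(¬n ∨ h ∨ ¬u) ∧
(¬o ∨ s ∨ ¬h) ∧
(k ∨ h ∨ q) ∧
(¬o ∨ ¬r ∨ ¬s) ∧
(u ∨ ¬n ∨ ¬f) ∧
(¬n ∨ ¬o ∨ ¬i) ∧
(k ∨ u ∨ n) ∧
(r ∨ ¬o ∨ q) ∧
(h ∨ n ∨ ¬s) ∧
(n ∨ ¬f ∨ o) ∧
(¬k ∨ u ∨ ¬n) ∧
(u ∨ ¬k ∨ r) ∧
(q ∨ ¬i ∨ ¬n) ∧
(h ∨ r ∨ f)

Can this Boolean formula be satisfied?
Yes

Yes, the formula is satisfiable.

One satisfying assignment is: o=False, h=True, f=False, i=True, k=False, u=False, q=True, n=True, s=True, r=True

Verification: With this assignment, all 43 clauses evaluate to true.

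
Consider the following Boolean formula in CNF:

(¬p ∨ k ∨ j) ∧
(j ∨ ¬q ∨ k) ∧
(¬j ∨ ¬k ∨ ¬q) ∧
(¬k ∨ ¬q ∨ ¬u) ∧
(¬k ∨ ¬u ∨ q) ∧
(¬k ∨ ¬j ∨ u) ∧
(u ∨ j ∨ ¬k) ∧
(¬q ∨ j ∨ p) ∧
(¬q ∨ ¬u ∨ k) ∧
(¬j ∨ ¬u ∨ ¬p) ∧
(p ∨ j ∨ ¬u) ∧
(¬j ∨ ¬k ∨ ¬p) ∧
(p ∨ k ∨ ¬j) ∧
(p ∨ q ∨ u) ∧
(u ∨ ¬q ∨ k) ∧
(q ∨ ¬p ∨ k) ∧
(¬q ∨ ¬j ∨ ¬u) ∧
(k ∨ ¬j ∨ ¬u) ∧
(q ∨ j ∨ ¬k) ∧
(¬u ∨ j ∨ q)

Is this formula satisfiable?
No

No, the formula is not satisfiable.

No assignment of truth values to the variables can make all 20 clauses true simultaneously.

The formula is UNSAT (unsatisfiable).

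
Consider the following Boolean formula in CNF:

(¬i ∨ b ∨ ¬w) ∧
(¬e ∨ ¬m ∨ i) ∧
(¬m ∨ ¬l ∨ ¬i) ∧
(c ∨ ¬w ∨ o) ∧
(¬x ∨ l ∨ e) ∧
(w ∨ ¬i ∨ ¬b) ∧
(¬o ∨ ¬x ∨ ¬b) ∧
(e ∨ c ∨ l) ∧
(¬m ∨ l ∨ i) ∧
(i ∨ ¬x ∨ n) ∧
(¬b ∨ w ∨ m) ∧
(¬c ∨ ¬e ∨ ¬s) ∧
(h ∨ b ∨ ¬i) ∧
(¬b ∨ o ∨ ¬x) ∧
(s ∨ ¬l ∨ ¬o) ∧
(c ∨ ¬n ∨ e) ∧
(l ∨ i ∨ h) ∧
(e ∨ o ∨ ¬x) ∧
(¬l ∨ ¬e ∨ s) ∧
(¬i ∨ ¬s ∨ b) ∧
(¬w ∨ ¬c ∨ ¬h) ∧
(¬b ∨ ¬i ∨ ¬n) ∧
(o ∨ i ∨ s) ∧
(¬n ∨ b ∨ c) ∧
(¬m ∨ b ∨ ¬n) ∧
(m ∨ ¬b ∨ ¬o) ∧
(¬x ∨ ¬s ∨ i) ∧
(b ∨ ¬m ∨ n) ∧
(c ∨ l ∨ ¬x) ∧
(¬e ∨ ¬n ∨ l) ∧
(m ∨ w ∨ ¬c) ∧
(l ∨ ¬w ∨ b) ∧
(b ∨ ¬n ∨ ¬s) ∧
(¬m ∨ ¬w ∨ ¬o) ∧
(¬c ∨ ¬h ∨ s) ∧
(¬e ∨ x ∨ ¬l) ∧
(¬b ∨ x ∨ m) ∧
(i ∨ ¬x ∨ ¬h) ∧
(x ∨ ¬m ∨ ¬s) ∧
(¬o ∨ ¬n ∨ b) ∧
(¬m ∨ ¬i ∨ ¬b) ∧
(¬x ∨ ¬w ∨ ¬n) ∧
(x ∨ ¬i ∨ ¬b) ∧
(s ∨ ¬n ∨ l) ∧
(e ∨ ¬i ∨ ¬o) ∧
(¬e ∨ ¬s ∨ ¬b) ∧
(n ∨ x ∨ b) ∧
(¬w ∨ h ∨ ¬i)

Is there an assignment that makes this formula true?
No

No, the formula is not satisfiable.

No assignment of truth values to the variables can make all 48 clauses true simultaneously.

The formula is UNSAT (unsatisfiable).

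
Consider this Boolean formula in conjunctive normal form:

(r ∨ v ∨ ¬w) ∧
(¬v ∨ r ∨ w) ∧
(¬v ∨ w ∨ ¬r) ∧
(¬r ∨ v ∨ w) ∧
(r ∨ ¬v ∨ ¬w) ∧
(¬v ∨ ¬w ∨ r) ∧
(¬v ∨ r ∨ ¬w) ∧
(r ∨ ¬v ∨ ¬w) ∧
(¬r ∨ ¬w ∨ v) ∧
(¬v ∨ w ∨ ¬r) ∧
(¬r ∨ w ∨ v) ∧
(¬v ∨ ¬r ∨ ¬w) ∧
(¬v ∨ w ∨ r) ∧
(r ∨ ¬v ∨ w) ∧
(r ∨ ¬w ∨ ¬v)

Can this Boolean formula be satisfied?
Yes

Yes, the formula is satisfiable.

One satisfying assignment is: v=False, r=False, w=False

Verification: With this assignment, all 15 clauses evaluate to true.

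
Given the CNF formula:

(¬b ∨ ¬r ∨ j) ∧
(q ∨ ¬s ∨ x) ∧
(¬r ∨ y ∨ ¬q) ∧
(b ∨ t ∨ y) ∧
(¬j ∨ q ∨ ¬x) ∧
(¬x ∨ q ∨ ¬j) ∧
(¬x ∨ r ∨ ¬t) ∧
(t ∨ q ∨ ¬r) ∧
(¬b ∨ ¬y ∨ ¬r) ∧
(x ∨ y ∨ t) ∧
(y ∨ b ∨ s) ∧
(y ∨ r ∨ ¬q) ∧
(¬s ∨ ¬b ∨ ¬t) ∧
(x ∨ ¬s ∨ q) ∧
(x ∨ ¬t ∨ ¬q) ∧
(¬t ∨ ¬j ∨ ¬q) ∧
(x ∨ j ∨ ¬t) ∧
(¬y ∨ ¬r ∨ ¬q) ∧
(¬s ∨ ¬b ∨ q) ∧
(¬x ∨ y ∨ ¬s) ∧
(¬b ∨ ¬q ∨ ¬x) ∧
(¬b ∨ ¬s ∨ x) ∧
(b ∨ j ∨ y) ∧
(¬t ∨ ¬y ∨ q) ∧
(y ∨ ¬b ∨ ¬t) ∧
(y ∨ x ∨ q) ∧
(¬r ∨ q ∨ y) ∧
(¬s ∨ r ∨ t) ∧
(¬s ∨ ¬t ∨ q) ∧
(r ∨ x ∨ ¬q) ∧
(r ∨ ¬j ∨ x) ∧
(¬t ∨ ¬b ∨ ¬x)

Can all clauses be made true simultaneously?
Yes

Yes, the formula is satisfiable.

One satisfying assignment is: b=True, j=False, r=False, x=True, s=False, t=False, q=False, y=False

Verification: With this assignment, all 32 clauses evaluate to true.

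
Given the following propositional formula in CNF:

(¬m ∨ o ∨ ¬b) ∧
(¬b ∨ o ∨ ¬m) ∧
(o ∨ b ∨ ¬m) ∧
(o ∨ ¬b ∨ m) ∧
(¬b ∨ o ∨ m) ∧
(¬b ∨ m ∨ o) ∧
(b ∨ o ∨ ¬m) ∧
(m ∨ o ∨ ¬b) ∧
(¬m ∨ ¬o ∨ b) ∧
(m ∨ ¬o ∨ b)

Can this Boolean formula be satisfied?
Yes

Yes, the formula is satisfiable.

One satisfying assignment is: m=False, b=False, o=False

Verification: With this assignment, all 10 clauses evaluate to true.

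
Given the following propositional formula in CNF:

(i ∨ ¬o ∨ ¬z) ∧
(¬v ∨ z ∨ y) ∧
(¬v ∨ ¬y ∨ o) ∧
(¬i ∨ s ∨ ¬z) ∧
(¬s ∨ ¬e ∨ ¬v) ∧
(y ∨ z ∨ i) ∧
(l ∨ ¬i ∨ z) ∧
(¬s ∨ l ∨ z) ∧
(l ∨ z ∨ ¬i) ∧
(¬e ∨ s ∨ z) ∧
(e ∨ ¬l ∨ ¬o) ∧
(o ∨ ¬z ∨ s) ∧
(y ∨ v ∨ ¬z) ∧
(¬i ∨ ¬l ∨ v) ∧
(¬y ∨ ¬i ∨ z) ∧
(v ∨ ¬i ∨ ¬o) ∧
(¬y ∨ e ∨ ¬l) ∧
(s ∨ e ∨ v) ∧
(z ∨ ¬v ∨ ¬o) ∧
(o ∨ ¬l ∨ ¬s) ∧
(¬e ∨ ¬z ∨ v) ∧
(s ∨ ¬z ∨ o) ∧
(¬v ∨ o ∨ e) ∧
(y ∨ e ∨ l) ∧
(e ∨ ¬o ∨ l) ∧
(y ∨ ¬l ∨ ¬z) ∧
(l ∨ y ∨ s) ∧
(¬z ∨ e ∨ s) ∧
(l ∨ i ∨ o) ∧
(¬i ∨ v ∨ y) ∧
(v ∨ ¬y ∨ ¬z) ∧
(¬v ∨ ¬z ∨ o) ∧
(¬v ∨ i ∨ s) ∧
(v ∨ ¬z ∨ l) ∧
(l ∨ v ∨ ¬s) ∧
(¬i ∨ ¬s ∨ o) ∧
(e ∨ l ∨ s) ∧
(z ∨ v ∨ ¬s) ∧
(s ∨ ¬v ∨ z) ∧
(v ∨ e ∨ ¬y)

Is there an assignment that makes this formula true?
No

No, the formula is not satisfiable.

No assignment of truth values to the variables can make all 40 clauses true simultaneously.

The formula is UNSAT (unsatisfiable).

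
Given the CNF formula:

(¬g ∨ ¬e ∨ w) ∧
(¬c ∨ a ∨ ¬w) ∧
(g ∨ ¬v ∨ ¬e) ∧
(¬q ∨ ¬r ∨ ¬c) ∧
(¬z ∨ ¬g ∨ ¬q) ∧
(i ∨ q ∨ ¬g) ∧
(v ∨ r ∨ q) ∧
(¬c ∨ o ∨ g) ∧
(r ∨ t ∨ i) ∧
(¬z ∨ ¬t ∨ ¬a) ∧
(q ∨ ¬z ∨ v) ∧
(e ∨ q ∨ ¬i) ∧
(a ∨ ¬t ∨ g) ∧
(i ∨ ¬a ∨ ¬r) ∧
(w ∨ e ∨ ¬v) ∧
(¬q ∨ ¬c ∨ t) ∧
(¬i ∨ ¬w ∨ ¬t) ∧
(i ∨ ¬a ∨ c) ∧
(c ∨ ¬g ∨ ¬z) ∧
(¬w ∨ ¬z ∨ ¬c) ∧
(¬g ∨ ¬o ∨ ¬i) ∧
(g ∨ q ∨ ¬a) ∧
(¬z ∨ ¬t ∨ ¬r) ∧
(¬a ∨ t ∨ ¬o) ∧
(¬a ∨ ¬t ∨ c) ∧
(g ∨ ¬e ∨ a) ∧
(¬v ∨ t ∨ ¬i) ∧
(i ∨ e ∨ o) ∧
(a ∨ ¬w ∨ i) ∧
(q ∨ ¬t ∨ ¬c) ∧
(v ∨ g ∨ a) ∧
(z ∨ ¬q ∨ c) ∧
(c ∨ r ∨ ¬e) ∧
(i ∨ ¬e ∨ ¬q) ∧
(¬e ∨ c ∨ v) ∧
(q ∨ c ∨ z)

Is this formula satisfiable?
Yes

Yes, the formula is satisfiable.

One satisfying assignment is: q=True, c=True, e=False, i=False, v=False, w=True, g=False, a=True, z=False, r=False, o=True, t=True

Verification: With this assignment, all 36 clauses evaluate to true.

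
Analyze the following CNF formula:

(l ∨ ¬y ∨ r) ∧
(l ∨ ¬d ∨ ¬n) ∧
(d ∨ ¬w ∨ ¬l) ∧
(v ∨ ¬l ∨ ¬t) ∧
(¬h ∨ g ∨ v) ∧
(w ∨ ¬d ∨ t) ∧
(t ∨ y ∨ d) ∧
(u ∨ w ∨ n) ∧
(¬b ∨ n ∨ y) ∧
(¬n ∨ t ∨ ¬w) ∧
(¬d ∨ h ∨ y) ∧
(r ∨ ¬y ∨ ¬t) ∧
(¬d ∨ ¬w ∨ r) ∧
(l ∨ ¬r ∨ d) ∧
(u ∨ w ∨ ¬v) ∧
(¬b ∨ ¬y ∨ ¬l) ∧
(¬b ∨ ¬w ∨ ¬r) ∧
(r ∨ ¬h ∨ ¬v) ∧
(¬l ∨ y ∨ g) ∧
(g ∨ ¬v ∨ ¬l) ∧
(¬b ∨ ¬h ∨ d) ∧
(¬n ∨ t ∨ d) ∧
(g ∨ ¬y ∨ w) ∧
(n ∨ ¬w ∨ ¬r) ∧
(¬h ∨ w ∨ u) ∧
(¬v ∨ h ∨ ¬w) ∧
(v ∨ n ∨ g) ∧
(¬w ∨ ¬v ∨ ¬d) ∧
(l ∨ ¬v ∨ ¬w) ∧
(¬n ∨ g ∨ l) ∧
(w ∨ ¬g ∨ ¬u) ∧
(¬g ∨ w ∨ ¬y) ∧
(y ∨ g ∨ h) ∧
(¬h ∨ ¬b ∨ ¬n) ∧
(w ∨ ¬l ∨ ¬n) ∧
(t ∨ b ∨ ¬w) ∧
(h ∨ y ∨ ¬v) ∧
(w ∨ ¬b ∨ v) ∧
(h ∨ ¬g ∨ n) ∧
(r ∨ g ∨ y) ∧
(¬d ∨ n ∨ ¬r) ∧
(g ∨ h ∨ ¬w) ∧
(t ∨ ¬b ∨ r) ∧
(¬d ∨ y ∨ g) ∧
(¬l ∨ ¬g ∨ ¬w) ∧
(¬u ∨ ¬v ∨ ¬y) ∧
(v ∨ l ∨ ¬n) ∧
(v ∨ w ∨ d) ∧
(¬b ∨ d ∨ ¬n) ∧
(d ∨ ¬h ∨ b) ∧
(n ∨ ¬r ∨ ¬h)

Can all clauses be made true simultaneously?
No

No, the formula is not satisfiable.

No assignment of truth values to the variables can make all 51 clauses true simultaneously.

The formula is UNSAT (unsatisfiable).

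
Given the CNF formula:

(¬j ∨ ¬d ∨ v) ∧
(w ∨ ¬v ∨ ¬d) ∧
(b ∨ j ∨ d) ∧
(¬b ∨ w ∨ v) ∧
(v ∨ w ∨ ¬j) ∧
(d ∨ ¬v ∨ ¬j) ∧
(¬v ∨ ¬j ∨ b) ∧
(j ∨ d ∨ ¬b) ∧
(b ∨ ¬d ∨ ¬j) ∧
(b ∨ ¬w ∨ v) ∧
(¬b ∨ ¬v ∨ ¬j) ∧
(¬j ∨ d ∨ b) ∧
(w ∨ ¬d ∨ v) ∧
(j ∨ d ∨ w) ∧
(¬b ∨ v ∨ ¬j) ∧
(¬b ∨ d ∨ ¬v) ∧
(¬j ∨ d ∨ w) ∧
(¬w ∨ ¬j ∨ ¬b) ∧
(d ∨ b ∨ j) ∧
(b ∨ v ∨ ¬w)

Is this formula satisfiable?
Yes

Yes, the formula is satisfiable.

One satisfying assignment is: j=False, b=False, v=True, w=True, d=True

Verification: With this assignment, all 20 clauses evaluate to true.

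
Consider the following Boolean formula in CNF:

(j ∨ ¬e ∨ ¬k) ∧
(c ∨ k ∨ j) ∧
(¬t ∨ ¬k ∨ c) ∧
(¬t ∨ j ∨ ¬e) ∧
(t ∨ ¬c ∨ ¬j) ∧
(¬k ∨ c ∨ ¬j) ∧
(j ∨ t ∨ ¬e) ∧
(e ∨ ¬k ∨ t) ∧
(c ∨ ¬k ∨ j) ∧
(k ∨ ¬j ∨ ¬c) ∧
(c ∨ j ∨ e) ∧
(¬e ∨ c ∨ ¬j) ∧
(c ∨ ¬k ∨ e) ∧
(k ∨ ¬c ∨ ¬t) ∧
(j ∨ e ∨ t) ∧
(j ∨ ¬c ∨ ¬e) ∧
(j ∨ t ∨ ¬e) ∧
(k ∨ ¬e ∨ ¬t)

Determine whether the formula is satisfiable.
Yes

Yes, the formula is satisfiable.

One satisfying assignment is: t=False, j=True, c=False, k=False, e=False

Verification: With this assignment, all 18 clauses evaluate to true.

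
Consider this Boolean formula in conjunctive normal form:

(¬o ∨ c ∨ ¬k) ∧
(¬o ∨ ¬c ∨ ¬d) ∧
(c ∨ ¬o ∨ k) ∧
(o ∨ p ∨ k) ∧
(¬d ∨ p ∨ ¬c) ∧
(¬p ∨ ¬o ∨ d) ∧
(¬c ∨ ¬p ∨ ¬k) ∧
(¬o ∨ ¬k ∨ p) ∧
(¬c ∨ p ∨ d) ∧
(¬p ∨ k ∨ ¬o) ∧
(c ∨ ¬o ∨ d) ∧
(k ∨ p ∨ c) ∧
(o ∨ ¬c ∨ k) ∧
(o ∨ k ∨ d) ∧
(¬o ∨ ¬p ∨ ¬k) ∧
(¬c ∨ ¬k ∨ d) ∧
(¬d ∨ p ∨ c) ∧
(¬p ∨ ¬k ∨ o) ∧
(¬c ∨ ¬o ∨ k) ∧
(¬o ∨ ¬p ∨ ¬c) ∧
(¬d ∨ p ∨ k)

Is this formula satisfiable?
Yes

Yes, the formula is satisfiable.

One satisfying assignment is: k=True, p=False, o=False, c=False, d=False

Verification: With this assignment, all 21 clauses evaluate to true.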